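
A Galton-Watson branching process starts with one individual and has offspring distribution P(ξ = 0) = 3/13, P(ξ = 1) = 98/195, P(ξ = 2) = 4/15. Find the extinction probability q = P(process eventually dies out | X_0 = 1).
q = 45/52

The pgf is f(s) = 3/13 + 98/195·s + 4/15·s². The extinction probability q is the smallest fixed point of f in [0, 1]. Setting s = f(s):
  4/15·s² + (98/195 − 1)·s + 3/13 = 0
  4/15·s² − (3/13 + 4/15)·s + 3/13 = 0
which factors as (s − 1)·(4/15·s − 3/13) = 0, giving roots s = 1 and s = (3/13)/(4/15) = 45/52.
Mean offspring μ = 98/195 + 2·4/15 = 202/195 > 1 (supercritical), so q < 1. The extinction probability is the smaller root: q = (3/13)/(4/15) = 45/52.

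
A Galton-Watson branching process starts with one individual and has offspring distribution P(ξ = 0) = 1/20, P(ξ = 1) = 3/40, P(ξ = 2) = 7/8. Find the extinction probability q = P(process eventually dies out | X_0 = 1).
q = 2/35

The pgf is f(s) = 1/20 + 3/40·s + 7/8·s². The extinction probability q is the smallest fixed point of f in [0, 1]. Setting s = f(s):
  7/8·s² + (3/40 − 1)·s + 1/20 = 0
  7/8·s² − (1/20 + 7/8)·s + 1/20 = 0
which factors as (s − 1)·(7/8·s − 1/20) = 0, giving roots s = 1 and s = (1/20)/(7/8) = 2/35.
Mean offspring μ = 3/40 + 2·7/8 = 73/40 > 1 (supercritical), so q < 1. The extinction probability is the smaller root: q = (1/20)/(7/8) = 2/35.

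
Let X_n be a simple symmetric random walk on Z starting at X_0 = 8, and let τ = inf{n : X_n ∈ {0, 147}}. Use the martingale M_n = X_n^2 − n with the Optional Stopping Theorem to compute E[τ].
E[τ] = 1112

M_n = X_n^2 − n is a martingale (since E[X_{n+1}^2 | F_n] = X_n^2 + 1). By OST (τ has finite mean in a bounded region), E[M_τ] = E[M_0] = X_0^2 − 0 = 8^2 = 64. Also E[M_τ] = E[X_τ^2] − E[τ]. The walk exits at 0 or 147, with P(hit 147 first) = 8/147, so E[X_τ^2] = 147^2 · 8/147 + 0 = 1176. Thus E[τ] = E[X_τ^2] − E[M_τ] = 1176 − 64 = 1112 = 8(147 − 8) = 1112.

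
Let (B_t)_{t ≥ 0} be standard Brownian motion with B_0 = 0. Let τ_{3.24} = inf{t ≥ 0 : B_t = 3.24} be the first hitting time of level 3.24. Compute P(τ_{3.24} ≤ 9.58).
P(τ_{3.24} ≤ 9.58) = 2(1 − Φ(3.24/√9.58)) = 2(1 − Φ(1.0468)) ≈ 0.2952

By the reflection principle for standard BM, P(τ_b ≤ t) = 2 · P(B_t ≥ b). Since B_t ~ N(0, t), P(B_t ≥ 3.24) = 1 − Φ(3.24/√t) = 1 − Φ(3.24/√9.58) = 1 − Φ(1.0468) ≈ 0.14760. Doubling: P(τ_{3.24} ≤ 9.58) ≈ 2 · 0.14760 = 0.29520 ≈ 0.2952.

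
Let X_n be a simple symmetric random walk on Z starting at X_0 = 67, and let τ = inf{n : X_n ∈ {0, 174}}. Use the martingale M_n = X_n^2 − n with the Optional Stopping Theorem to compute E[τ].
E[τ] = 7169

M_n = X_n^2 − n is a martingale (since E[X_{n+1}^2 | F_n] = X_n^2 + 1). By OST (τ has finite mean in a bounded region), E[M_τ] = E[M_0] = X_0^2 − 0 = 67^2 = 4489. Also E[M_τ] = E[X_τ^2] − E[τ]. The walk exits at 0 or 174, with P(hit 174 first) = 67/174, so E[X_τ^2] = 174^2 · 67/174 + 0 = 11658. Thus E[τ] = E[X_τ^2] − E[M_τ] = 11658 − 4489 = 7169 = 67(174 − 67) = 7169.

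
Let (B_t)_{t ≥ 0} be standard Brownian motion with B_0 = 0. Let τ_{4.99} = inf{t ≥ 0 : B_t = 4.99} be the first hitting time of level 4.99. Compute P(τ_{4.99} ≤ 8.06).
P(τ_{4.99} ≤ 8.06) = 2(1 − Φ(4.99/√8.06)) = 2(1 − Φ(1.7577)) ≈ 0.0788

By the reflection principle for standard BM, P(τ_b ≤ t) = 2 · P(B_t ≥ b). Since B_t ~ N(0, t), P(B_t ≥ 4.99) = 1 − Φ(4.99/√t) = 1 − Φ(4.99/√8.06) = 1 − Φ(1.7577) ≈ 0.03940. Doubling: P(τ_{4.99} ≤ 8.06) ≈ 2 · 0.03940 = 0.07880 ≈ 0.0788.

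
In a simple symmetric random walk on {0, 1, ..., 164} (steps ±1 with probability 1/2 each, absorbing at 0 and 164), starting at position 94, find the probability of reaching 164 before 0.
P(hit 164 before 0) = 94/164 = 47/82

Let u_k = P(hit 164 before 0 | start at k). Then u_0 = 0, u_164 = 1, and u_k = u_{k-1}/2 + u_{k+1}/2 for 1 ≤ k ≤ 163. This harmonic recurrence is solved by u_k = k/164, giving u_94 = 94/164 = 47/82.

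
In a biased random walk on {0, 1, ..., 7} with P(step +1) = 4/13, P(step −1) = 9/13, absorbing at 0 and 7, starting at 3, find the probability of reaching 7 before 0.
P(hit 7 before 0) = (1 − (9/4)^3) / (1 − (9/4)^7) = 34048/953317

Let u_k denote P(reach 7 before 0 | start at k). Boundary: u_0 = 0, u_7 = 1. Recurrence: u_k = 4/13·u_{k+1} + 9/13·u_{k-1} for 1 ≤ k ≤ 6. Try u_k = A + B·r^k with r = q/p = (9/13)/(4/13) = 9/4. Substitution satisfies the recurrence; boundary conditions give:
  u_k = (1 − r^k) / (1 − r^N) = (1 − (9/4)^3) / (1 − (9/4)^7) = 34048/953317.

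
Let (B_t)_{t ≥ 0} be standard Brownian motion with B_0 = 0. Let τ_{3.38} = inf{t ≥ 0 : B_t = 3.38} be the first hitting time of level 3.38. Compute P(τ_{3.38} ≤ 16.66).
P(τ_{3.38} ≤ 16.66) = 2(1 − Φ(3.38/√16.66)) = 2(1 − Φ(0.8281)) ≈ 0.4076

By the reflection principle for standard BM, P(τ_b ≤ t) = 2 · P(B_t ≥ b). Since B_t ~ N(0, t), P(B_t ≥ 3.38) = 1 − Φ(3.38/√t) = 1 − Φ(3.38/√16.66) = 1 − Φ(0.8281) ≈ 0.20381. Doubling: P(τ_{3.38} ≤ 16.66) ≈ 2 · 0.20381 = 0.40762 ≈ 0.4076.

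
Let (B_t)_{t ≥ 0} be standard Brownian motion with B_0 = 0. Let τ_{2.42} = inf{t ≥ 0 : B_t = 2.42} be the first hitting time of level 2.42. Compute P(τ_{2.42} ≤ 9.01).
P(τ_{2.42} ≤ 9.01) = 2(1 − Φ(2.42/√9.01)) = 2(1 − Φ(0.8062)) ≈ 0.4201

By the reflection principle for standard BM, P(τ_b ≤ t) = 2 · P(B_t ≥ b). Since B_t ~ N(0, t), P(B_t ≥ 2.42) = 1 − Φ(2.42/√t) = 1 − Φ(2.42/√9.01) = 1 − Φ(0.8062) ≈ 0.21006. Doubling: P(τ_{2.42} ≤ 9.01) ≈ 2 · 0.21006 = 0.42012 ≈ 0.4201.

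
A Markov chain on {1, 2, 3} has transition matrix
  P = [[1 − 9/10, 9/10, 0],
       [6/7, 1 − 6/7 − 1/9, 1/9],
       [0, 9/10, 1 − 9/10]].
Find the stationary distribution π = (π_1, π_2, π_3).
π = (540/1177, 567/1177, 70/1177)

This is a birth-death chain on three states, which satisfies detailed balance: π_1 · P_{12} = π_2 · P_{21} and π_2 · P_{23} = π_3 · P_{32}.
From π_1 · 9/10 = π_2 · 6/7: π_2/π_1 = (9/10)/(6/7) = 21/20.
From π_2 · 1/9 = π_3 · 9/10: π_3/π_2 = (1/9)/(9/10) = 10/81.
Take π_1 proportional to 1; then unnormalized π = (1, 21/20, 7/54). Normalize by dividing by the sum 1177/540:
  π = (540/1177, 567/1177, 70/1177).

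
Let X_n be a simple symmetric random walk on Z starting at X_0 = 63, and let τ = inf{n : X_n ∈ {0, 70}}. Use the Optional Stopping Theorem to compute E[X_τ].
E[X_τ] = 63

X_n is a martingale and τ is a bounded-mean stopping time (indeed τ is finite a.s. with bounded expectation since the walk is in a bounded region). By the OST, E[X_τ] = E[X_0] = 63. Equivalently: E[X_τ] = 70 · P(hit 70 first) + 0 · P(hit 0 first) = 70 · (63/70) = 63.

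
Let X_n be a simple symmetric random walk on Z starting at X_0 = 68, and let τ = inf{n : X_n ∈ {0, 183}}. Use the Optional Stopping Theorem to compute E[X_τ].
E[X_τ] = 68

X_n is a martingale and τ is a bounded-mean stopping time (indeed τ is finite a.s. with bounded expectation since the walk is in a bounded region). By the OST, E[X_τ] = E[X_0] = 68. Equivalently: E[X_τ] = 183 · P(hit 183 first) + 0 · P(hit 0 first) = 183 · (68/183) = 68.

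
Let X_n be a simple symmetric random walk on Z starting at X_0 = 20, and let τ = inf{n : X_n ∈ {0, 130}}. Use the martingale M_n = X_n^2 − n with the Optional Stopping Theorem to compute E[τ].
E[τ] = 2200

M_n = X_n^2 − n is a martingale (since E[X_{n+1}^2 | F_n] = X_n^2 + 1). By OST (τ has finite mean in a bounded region), E[M_τ] = E[M_0] = X_0^2 − 0 = 20^2 = 400. Also E[M_τ] = E[X_τ^2] − E[τ]. The walk exits at 0 or 130, with P(hit 130 first) = 20/130, so E[X_τ^2] = 130^2 · 20/130 + 0 = 2600. Thus E[τ] = E[X_τ^2] − E[M_τ] = 2600 − 400 = 2200 = 20(130 − 20) = 2200.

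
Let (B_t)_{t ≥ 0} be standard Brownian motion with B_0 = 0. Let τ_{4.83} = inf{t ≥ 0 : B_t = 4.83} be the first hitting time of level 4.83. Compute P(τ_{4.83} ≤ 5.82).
P(τ_{4.83} ≤ 5.82) = 2(1 − Φ(4.83/√5.82)) = 2(1 − Φ(2.0021)) ≈ 0.0453

By the reflection principle for standard BM, P(τ_b ≤ t) = 2 · P(B_t ≥ b). Since B_t ~ N(0, t), P(B_t ≥ 4.83) = 1 − Φ(4.83/√t) = 1 − Φ(4.83/√5.82) = 1 − Φ(2.0021) ≈ 0.02264. Doubling: P(τ_{4.83} ≤ 5.82) ≈ 2 · 0.02264 = 0.04528 ≈ 0.0453.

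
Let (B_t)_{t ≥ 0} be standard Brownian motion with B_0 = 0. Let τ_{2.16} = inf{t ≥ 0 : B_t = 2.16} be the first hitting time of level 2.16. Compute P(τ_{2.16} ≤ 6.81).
P(τ_{2.16} ≤ 6.81) = 2(1 − Φ(2.16/√6.81)) = 2(1 − Φ(0.8277)) ≈ 0.4078

By the reflection principle for standard BM, P(τ_b ≤ t) = 2 · P(B_t ≥ b). Since B_t ~ N(0, t), P(B_t ≥ 2.16) = 1 − Φ(2.16/√t) = 1 − Φ(2.16/√6.81) = 1 − Φ(0.8277) ≈ 0.20392. Doubling: P(τ_{2.16} ≤ 6.81) ≈ 2 · 0.20392 = 0.40784 ≈ 0.4078.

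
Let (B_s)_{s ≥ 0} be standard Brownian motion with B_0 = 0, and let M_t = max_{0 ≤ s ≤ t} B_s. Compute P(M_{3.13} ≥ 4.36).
P(M_{3.13} ≥ 4.36) = 2·P(B_{3.13} ≥ 4.36) = 2(1 − Φ(4.36/√3.13)) ≈ 0.0137

By the reflection principle for Brownian motion, P(M_t ≥ a) = 2 · P(B_t ≥ a) for a ≥ 0. Since B_t ~ N(0, t), P(B_t ≥ 4.36) = 1 − Φ(4.36/√t) = 1 − Φ(4.36/√3.13) = 1 − Φ(2.4644). So
  P(M_{3.13} ≥ 4.36) = 2(1 − Φ(2.4644)) ≈ 0.0137.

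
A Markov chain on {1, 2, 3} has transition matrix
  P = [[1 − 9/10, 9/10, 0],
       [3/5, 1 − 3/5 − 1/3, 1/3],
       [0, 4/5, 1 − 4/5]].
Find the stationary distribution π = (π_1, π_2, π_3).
π = (8/25, 12/25, 1/5)

This is a birth-death chain on three states, which satisfies detailed balance: π_1 · P_{12} = π_2 · P_{21} and π_2 · P_{23} = π_3 · P_{32}.
From π_1 · 9/10 = π_2 · 3/5: π_2/π_1 = (9/10)/(3/5) = 3/2.
From π_2 · 1/3 = π_3 · 4/5: π_3/π_2 = (1/3)/(4/5) = 5/12.
Take π_1 proportional to 1; then unnormalized π = (1, 3/2, 5/8). Normalize by dividing by the sum 25/8:
  π = (8/25, 12/25, 1/5).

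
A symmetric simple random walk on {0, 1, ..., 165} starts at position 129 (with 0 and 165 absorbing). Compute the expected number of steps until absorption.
E[τ | X_0 = 129] = 4644

Let v_k = E[τ | X_0 = k]. Boundary: v_0 = v_165 = 0. Recurrence: v_k = 1 + (v_{k-1} + v_{k+1})/2 for 1 ≤ k ≤ 164. The particular solution to v_k − (v_{k-1} + v_{k+1})/2 = 1 is v_k = −k^2. Adding homogeneous solution A + B k and matching boundaries gives v_k = k (165 − k). Substituting k = 129: v_129 = 129 · 36 = 4644.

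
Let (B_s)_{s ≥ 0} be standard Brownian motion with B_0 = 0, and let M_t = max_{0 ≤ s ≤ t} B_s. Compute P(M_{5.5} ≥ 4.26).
P(M_{5.5} ≥ 4.26) = 2·P(B_{5.5} ≥ 4.26) = 2(1 − Φ(4.26/√5.5)) ≈ 0.0693

By the reflection principle for Brownian motion, P(M_t ≥ a) = 2 · P(B_t ≥ a) for a ≥ 0. Since B_t ~ N(0, t), P(B_t ≥ 4.26) = 1 − Φ(4.26/√t) = 1 − Φ(4.26/√5.5) = 1 − Φ(1.8165). So
  P(M_{5.5} ≥ 4.26) = 2(1 − Φ(1.8165)) ≈ 0.0693.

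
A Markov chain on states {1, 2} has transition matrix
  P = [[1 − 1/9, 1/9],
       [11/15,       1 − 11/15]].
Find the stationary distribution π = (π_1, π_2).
π_1 = 33/38, π_2 = 5/38

Solve πP = π with π_1 + π_2 = 1. From πP = π: π_1 · (1 − 1/9) + π_2 · 11/15 = π_1 ⇒ π_2 · 11/15 = π_1 · 1/9 ⇒ π_2/π_1 = (1/9)/(11/15) = 5/33. Together with π_1 + π_2 = 1:
  π_1 = (11/15)/(1/9 + 11/15) = (11/15)/(38/45) = 33/38,
  π_2 = (1/9)/(1/9 + 11/15) = (1/9)/(38/45) = 5/38.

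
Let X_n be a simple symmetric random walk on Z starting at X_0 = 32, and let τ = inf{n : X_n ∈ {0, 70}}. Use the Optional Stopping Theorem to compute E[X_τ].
E[X_τ] = 32

X_n is a martingale and τ is a bounded-mean stopping time (indeed τ is finite a.s. with bounded expectation since the walk is in a bounded region). By the OST, E[X_τ] = E[X_0] = 32. Equivalently: E[X_τ] = 70 · P(hit 70 first) + 0 · P(hit 0 first) = 70 · (32/70) = 32.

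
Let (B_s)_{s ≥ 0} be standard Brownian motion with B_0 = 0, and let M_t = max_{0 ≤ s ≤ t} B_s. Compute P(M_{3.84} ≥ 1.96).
P(M_{3.84} ≥ 1.96) = 2·P(B_{3.84} ≥ 1.96) = 2(1 − Φ(1.96/√3.84)) ≈ 0.3172

By the reflection principle for Brownian motion, P(M_t ≥ a) = 2 · P(B_t ≥ a) for a ≥ 0. Since B_t ~ N(0, t), P(B_t ≥ 1.96) = 1 − Φ(1.96/√t) = 1 − Φ(1.96/√3.84) = 1 − Φ(1.0002). So
  P(M_{3.84} ≥ 1.96) = 2(1 − Φ(1.0002)) ≈ 0.3172.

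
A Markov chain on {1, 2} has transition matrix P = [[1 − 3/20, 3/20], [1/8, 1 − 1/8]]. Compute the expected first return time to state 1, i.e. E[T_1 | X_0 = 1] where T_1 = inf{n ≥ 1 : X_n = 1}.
E[T_1 | X_0 = 1] = 1/π_1 = 11/5

For an irreducible recurrent Markov chain with stationary distribution π, E[T_i | X_0 = i] = 1/π_i (Kac's formula). Here π_1 = (1/8)/(3/20 + 1/8) = (1/8)/(11/40) = 5/11, so E[T_1 | X_0 = 1] = 1/π_1 = (3/20 + 1/8)/(1/8) = (11/40)/(1/8) = 11/5.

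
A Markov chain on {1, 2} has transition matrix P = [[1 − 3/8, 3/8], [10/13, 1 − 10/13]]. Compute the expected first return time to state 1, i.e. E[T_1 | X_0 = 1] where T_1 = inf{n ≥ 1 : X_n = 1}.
E[T_1 | X_0 = 1] = 1/π_1 = 119/80

For an irreducible recurrent Markov chain with stationary distribution π, E[T_i | X_0 = i] = 1/π_i (Kac's formula). Here π_1 = (10/13)/(3/8 + 10/13) = (10/13)/(119/104) = 80/119, so E[T_1 | X_0 = 1] = 1/π_1 = (3/8 + 10/13)/(10/13) = (119/104)/(10/13) = 119/80.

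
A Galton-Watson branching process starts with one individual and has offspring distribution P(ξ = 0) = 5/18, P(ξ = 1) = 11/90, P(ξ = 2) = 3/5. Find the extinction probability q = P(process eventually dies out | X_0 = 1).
q = 25/54

The pgf is f(s) = 5/18 + 11/90·s + 3/5·s². The extinction probability q is the smallest fixed point of f in [0, 1]. Setting s = f(s):
  3/5·s² + (11/90 − 1)·s + 5/18 = 0
  3/5·s² − (5/18 + 3/5)·s + 5/18 = 0
which factors as (s − 1)·(3/5·s − 5/18) = 0, giving roots s = 1 and s = (5/18)/(3/5) = 25/54.
Mean offspring μ = 11/90 + 2·3/5 = 119/90 > 1 (supercritical), so q < 1. The extinction probability is the smaller root: q = (5/18)/(3/5) = 25/54.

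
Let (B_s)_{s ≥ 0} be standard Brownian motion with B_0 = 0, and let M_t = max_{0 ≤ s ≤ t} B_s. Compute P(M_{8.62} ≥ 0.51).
P(M_{8.62} ≥ 0.51) = 2·P(B_{8.62} ≥ 0.51) = 2(1 − Φ(0.51/√8.62)) ≈ 0.8621

By the reflection principle for Brownian motion, P(M_t ≥ a) = 2 · P(B_t ≥ a) for a ≥ 0. Since B_t ~ N(0, t), P(B_t ≥ 0.51) = 1 − Φ(0.51/√t) = 1 − Φ(0.51/√8.62) = 1 − Φ(0.1737). So
  P(M_{8.62} ≥ 0.51) = 2(1 − Φ(0.1737)) ≈ 0.8621.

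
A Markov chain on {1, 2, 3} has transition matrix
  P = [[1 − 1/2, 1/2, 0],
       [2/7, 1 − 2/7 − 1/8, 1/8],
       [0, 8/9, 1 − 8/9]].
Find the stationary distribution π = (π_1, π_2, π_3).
π = (256/767, 448/767, 63/767)

This is a birth-death chain on three states, which satisfies detailed balance: π_1 · P_{12} = π_2 · P_{21} and π_2 · P_{23} = π_3 · P_{32}.
From π_1 · 1/2 = π_2 · 2/7: π_2/π_1 = (1/2)/(2/7) = 7/4.
From π_2 · 1/8 = π_3 · 8/9: π_3/π_2 = (1/8)/(8/9) = 9/64.
Take π_1 proportional to 1; then unnormalized π = (1, 7/4, 63/256). Normalize by dividing by the sum 767/256:
  π = (256/767, 448/767, 63/767).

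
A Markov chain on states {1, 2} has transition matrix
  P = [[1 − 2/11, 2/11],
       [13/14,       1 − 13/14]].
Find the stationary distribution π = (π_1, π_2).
π_1 = 143/171, π_2 = 28/171

Solve πP = π with π_1 + π_2 = 1. From πP = π: π_1 · (1 − 2/11) + π_2 · 13/14 = π_1 ⇒ π_2 · 13/14 = π_1 · 2/11 ⇒ π_2/π_1 = (2/11)/(13/14) = 28/143. Together with π_1 + π_2 = 1:
  π_1 = (13/14)/(2/11 + 13/14) = (13/14)/(171/154) = 143/171,
  π_2 = (2/11)/(2/11 + 13/14) = (2/11)/(171/154) = 28/171.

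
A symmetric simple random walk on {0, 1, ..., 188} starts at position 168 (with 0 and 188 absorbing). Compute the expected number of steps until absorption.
E[τ | X_0 = 168] = 3360

Let v_k = E[τ | X_0 = k]. Boundary: v_0 = v_188 = 0. Recurrence: v_k = 1 + (v_{k-1} + v_{k+1})/2 for 1 ≤ k ≤ 187. The particular solution to v_k − (v_{k-1} + v_{k+1})/2 = 1 is v_k = −k^2. Adding homogeneous solution A + B k and matching boundaries gives v_k = k (188 − k). Substituting k = 168: v_168 = 168 · 20 = 3360.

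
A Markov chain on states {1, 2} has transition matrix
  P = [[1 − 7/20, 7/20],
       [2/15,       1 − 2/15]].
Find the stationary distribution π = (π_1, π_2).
π_1 = 8/29, π_2 = 21/29

Solve πP = π with π_1 + π_2 = 1. From πP = π: π_1 · (1 − 7/20) + π_2 · 2/15 = π_1 ⇒ π_2 · 2/15 = π_1 · 7/20 ⇒ π_2/π_1 = (7/20)/(2/15) = 21/8. Together with π_1 + π_2 = 1:
  π_1 = (2/15)/(7/20 + 2/15) = (2/15)/(29/60) = 8/29,
  π_2 = (7/20)/(7/20 + 2/15) = (7/20)/(29/60) = 21/29.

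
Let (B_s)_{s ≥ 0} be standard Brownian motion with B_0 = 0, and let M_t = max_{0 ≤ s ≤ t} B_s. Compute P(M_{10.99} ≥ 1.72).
P(M_{10.99} ≥ 1.72) = 2·P(B_{10.99} ≥ 1.72) = 2(1 − Φ(1.72/√10.99)) ≈ 0.6039

By the reflection principle for Brownian motion, P(M_t ≥ a) = 2 · P(B_t ≥ a) for a ≥ 0. Since B_t ~ N(0, t), P(B_t ≥ 1.72) = 1 − Φ(1.72/√t) = 1 − Φ(1.72/√10.99) = 1 − Φ(0.5188). So
  P(M_{10.99} ≥ 1.72) = 2(1 − Φ(0.5188)) ≈ 0.6039.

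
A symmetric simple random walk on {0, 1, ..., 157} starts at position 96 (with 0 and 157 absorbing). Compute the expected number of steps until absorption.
E[τ | X_0 = 96] = 5856

Let v_k = E[τ | X_0 = k]. Boundary: v_0 = v_157 = 0. Recurrence: v_k = 1 + (v_{k-1} + v_{k+1})/2 for 1 ≤ k ≤ 156. The particular solution to v_k − (v_{k-1} + v_{k+1})/2 = 1 is v_k = −k^2. Adding homogeneous solution A + B k and matching boundaries gives v_k = k (157 − k). Substituting k = 96: v_96 = 96 · 61 = 5856.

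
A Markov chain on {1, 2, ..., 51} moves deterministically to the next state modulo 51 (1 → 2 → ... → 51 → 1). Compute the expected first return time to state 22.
E[T_22 | X_0 = 22] = 51

The chain cycles deterministically, so starting at state 22 it returns in exactly 51 steps. Equivalently, the stationary distribution is uniform π_j = 1/51 for every state j, so by Kac's formula E[T_22] = 1/π_22 = 51.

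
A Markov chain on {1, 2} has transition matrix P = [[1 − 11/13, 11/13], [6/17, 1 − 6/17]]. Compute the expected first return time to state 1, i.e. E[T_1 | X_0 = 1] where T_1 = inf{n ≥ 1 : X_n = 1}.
E[T_1 | X_0 = 1] = 1/π_1 = 265/78

For an irreducible recurrent Markov chain with stationary distribution π, E[T_i | X_0 = i] = 1/π_i (Kac's formula). Here π_1 = (6/17)/(11/13 + 6/17) = (6/17)/(265/221) = 78/265, so E[T_1 | X_0 = 1] = 1/π_1 = (11/13 + 6/17)/(6/17) = (265/221)/(6/17) = 265/78.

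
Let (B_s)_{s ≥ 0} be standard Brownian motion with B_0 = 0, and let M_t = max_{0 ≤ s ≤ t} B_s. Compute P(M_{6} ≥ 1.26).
P(M_{6} ≥ 1.26) = 2·P(B_{6} ≥ 1.26) = 2(1 − Φ(1.26/√6)) ≈ 0.6070

By the reflection principle for Brownian motion, P(M_t ≥ a) = 2 · P(B_t ≥ a) for a ≥ 0. Since B_t ~ N(0, t), P(B_t ≥ 1.26) = 1 − Φ(1.26/√t) = 1 − Φ(1.26/√6) = 1 − Φ(0.5144). So
  P(M_{6} ≥ 1.26) = 2(1 − Φ(0.5144)) ≈ 0.6070.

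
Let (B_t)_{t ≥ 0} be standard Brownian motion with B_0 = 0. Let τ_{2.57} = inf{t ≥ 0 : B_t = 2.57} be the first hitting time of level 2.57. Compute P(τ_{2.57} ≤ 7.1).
P(τ_{2.57} ≤ 7.1) = 2(1 − Φ(2.57/√7.1)) = 2(1 − Φ(0.9645)) ≈ 0.3348

By the reflection principle for standard BM, P(τ_b ≤ t) = 2 · P(B_t ≥ b). Since B_t ~ N(0, t), P(B_t ≥ 2.57) = 1 − Φ(2.57/√t) = 1 − Φ(2.57/√7.1) = 1 − Φ(0.9645) ≈ 0.16740. Doubling: P(τ_{2.57} ≤ 7.1) ≈ 2 · 0.16740 = 0.33480 ≈ 0.3348.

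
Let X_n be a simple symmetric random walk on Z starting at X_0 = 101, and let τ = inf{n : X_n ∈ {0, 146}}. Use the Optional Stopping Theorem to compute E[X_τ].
E[X_τ] = 101

X_n is a martingale and τ is a bounded-mean stopping time (indeed τ is finite a.s. with bounded expectation since the walk is in a bounded region). By the OST, E[X_τ] = E[X_0] = 101. Equivalently: E[X_τ] = 146 · P(hit 146 first) + 0 · P(hit 0 first) = 146 · (101/146) = 101.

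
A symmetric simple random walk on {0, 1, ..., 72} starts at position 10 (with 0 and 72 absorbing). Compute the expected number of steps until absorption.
E[τ | X_0 = 10] = 620

Let v_k = E[τ | X_0 = k]. Boundary: v_0 = v_72 = 0. Recurrence: v_k = 1 + (v_{k-1} + v_{k+1})/2 for 1 ≤ k ≤ 71. The particular solution to v_k − (v_{k-1} + v_{k+1})/2 = 1 is v_k = −k^2. Adding homogeneous solution A + B k and matching boundaries gives v_k = k (72 − k). Substituting k = 10: v_10 = 10 · 62 = 620.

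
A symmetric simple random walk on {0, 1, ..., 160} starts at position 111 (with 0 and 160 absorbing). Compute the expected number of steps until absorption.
E[τ | X_0 = 111] = 5439

Let v_k = E[τ | X_0 = k]. Boundary: v_0 = v_160 = 0. Recurrence: v_k = 1 + (v_{k-1} + v_{k+1})/2 for 1 ≤ k ≤ 159. The particular solution to v_k − (v_{k-1} + v_{k+1})/2 = 1 is v_k = −k^2. Adding homogeneous solution A + B k and matching boundaries gives v_k = k (160 − k). Substituting k = 111: v_111 = 111 · 49 = 5439.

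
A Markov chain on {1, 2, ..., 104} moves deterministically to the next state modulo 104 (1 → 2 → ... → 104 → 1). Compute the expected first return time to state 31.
E[T_31 | X_0 = 31] = 104

The chain cycles deterministically, so starting at state 31 it returns in exactly 104 steps. Equivalently, the stationary distribution is uniform π_j = 1/104 for every state j, so by Kac's formula E[T_31] = 1/π_31 = 104.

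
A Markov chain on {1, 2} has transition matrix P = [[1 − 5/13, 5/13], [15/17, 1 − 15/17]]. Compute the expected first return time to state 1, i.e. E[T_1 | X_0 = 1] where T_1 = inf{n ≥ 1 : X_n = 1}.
E[T_1 | X_0 = 1] = 1/π_1 = 56/39

For an irreducible recurrent Markov chain with stationary distribution π, E[T_i | X_0 = i] = 1/π_i (Kac's formula). Here π_1 = (15/17)/(5/13 + 15/17) = (15/17)/(280/221) = 39/56, so E[T_1 | X_0 = 1] = 1/π_1 = (5/13 + 15/17)/(15/17) = (280/221)/(15/17) = 56/39.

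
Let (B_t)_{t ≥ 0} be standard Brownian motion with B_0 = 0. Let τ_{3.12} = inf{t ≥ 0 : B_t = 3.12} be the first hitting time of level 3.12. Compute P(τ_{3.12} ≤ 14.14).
P(τ_{3.12} ≤ 14.14) = 2(1 − Φ(3.12/√14.14)) = 2(1 − Φ(0.8297)) ≈ 0.4067

By the reflection principle for standard BM, P(τ_b ≤ t) = 2 · P(B_t ≥ b). Since B_t ~ N(0, t), P(B_t ≥ 3.12) = 1 − Φ(3.12/√t) = 1 − Φ(3.12/√14.14) = 1 − Φ(0.8297) ≈ 0.20335. Doubling: P(τ_{3.12} ≤ 14.14) ≈ 2 · 0.20335 = 0.40670 ≈ 0.4067.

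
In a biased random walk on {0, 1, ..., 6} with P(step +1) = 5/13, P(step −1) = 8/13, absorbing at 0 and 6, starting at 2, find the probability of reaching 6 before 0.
P(hit 6 before 0) = (1 − (8/5)^2) / (1 − (8/5)^6) = 625/6321

Let u_k denote P(reach 6 before 0 | start at k). Boundary: u_0 = 0, u_6 = 1. Recurrence: u_k = 5/13·u_{k+1} + 8/13·u_{k-1} for 1 ≤ k ≤ 5. Try u_k = A + B·r^k with r = q/p = (8/13)/(5/13) = 8/5. Substitution satisfies the recurrence; boundary conditions give:
  u_k = (1 − r^k) / (1 − r^N) = (1 − (8/5)^2) / (1 − (8/5)^6) = 625/6321.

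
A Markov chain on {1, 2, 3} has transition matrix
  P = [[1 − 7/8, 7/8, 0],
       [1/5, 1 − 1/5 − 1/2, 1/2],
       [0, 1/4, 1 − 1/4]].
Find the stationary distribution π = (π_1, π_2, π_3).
π = (8/113, 35/113, 70/113)

This is a birth-death chain on three states, which satisfies detailed balance: π_1 · P_{12} = π_2 · P_{21} and π_2 · P_{23} = π_3 · P_{32}.
From π_1 · 7/8 = π_2 · 1/5: π_2/π_1 = (7/8)/(1/5) = 35/8.
From π_2 · 1/2 = π_3 · 1/4: π_3/π_2 = (1/2)/(1/4) = 2.
Take π_1 proportional to 1; then unnormalized π = (1, 35/8, 35/4). Normalize by dividing by the sum 113/8:
  π = (8/113, 35/113, 70/113).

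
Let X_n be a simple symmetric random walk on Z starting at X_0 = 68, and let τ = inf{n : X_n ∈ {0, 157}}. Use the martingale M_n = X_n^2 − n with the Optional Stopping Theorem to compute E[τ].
E[τ] = 6052

M_n = X_n^2 − n is a martingale (since E[X_{n+1}^2 | F_n] = X_n^2 + 1). By OST (τ has finite mean in a bounded region), E[M_τ] = E[M_0] = X_0^2 − 0 = 68^2 = 4624. Also E[M_τ] = E[X_τ^2] − E[τ]. The walk exits at 0 or 157, with P(hit 157 first) = 68/157, so E[X_τ^2] = 157^2 · 68/157 + 0 = 10676. Thus E[τ] = E[X_τ^2] − E[M_τ] = 10676 − 4624 = 6052 = 68(157 − 68) = 6052.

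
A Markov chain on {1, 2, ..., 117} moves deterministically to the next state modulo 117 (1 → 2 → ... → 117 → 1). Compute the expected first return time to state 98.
E[T_98 | X_0 = 98] = 117

The chain cycles deterministically, so starting at state 98 it returns in exactly 117 steps. Equivalently, the stationary distribution is uniform π_j = 1/117 for every state j, so by Kac's formula E[T_98] = 1/π_98 = 117.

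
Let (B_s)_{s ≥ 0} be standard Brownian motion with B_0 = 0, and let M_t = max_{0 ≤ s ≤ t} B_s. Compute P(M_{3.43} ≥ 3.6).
P(M_{3.43} ≥ 3.6) = 2·P(B_{3.43} ≥ 3.6) = 2(1 − Φ(3.6/√3.43)) ≈ 0.0519

By the reflection principle for Brownian motion, P(M_t ≥ a) = 2 · P(B_t ≥ a) for a ≥ 0. Since B_t ~ N(0, t), P(B_t ≥ 3.6) = 1 − Φ(3.6/√t) = 1 − Φ(3.6/√3.43) = 1 − Φ(1.9438). So
  P(M_{3.43} ≥ 3.6) = 2(1 − Φ(1.9438)) ≈ 0.0519.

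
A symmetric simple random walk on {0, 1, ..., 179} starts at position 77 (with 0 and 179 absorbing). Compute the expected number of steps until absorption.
E[τ | X_0 = 77] = 7854

Let v_k = E[τ | X_0 = k]. Boundary: v_0 = v_179 = 0. Recurrence: v_k = 1 + (v_{k-1} + v_{k+1})/2 for 1 ≤ k ≤ 178. The particular solution to v_k − (v_{k-1} + v_{k+1})/2 = 1 is v_k = −k^2. Adding homogeneous solution A + B k and matching boundaries gives v_k = k (179 − k). Substituting k = 77: v_77 = 77 · 102 = 7854.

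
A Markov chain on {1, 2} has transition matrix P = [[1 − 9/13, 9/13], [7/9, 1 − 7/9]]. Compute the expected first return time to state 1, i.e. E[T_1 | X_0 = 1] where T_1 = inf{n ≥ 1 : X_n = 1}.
E[T_1 | X_0 = 1] = 1/π_1 = 172/91

For an irreducible recurrent Markov chain with stationary distribution π, E[T_i | X_0 = i] = 1/π_i (Kac's formula). Here π_1 = (7/9)/(9/13 + 7/9) = (7/9)/(172/117) = 91/172, so E[T_1 | X_0 = 1] = 1/π_1 = (9/13 + 7/9)/(7/9) = (172/117)/(7/9) = 172/91.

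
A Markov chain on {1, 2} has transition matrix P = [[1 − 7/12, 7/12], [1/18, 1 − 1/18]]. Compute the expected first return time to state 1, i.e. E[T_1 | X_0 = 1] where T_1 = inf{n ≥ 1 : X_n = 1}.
E[T_1 | X_0 = 1] = 1/π_1 = 23/2

For an irreducible recurrent Markov chain with stationary distribution π, E[T_i | X_0 = i] = 1/π_i (Kac's formula). Here π_1 = (1/18)/(7/12 + 1/18) = (1/18)/(23/36) = 2/23, so E[T_1 | X_0 = 1] = 1/π_1 = (7/12 + 1/18)/(1/18) = (23/36)/(1/18) = 23/2.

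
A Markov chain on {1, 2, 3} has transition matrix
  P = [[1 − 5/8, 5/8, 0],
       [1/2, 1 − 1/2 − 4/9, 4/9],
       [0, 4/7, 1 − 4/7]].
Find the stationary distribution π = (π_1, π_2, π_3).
π = (9/29, 45/116, 35/116)

This is a birth-death chain on three states, which satisfies detailed balance: π_1 · P_{12} = π_2 · P_{21} and π_2 · P_{23} = π_3 · P_{32}.
From π_1 · 5/8 = π_2 · 1/2: π_2/π_1 = (5/8)/(1/2) = 5/4.
From π_2 · 4/9 = π_3 · 4/7: π_3/π_2 = (4/9)/(4/7) = 7/9.
Take π_1 proportional to 1; then unnormalized π = (1, 5/4, 35/36). Normalize by dividing by the sum 29/9:
  π = (9/29, 45/116, 35/116).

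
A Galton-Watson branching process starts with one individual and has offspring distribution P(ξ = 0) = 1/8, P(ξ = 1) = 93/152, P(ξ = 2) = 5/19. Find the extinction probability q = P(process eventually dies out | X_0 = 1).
q = 19/40

The pgf is f(s) = 1/8 + 93/152·s + 5/19·s². The extinction probability q is the smallest fixed point of f in [0, 1]. Setting s = f(s):
  5/19·s² + (93/152 − 1)·s + 1/8 = 0
  5/19·s² − (1/8 + 5/19)·s + 1/8 = 0
which factors as (s − 1)·(5/19·s − 1/8) = 0, giving roots s = 1 and s = (1/8)/(5/19) = 19/40.
Mean offspring μ = 93/152 + 2·5/19 = 173/152 > 1 (supercritical), so q < 1. The extinction probability is the smaller root: q = (1/8)/(5/19) = 19/40.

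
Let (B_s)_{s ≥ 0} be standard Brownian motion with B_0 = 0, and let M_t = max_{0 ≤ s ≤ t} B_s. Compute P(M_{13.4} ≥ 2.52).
P(M_{13.4} ≥ 2.52) = 2·P(B_{13.4} ≥ 2.52) = 2(1 − Φ(2.52/√13.4)) ≈ 0.4912

By the reflection principle for Brownian motion, P(M_t ≥ a) = 2 · P(B_t ≥ a) for a ≥ 0. Since B_t ~ N(0, t), P(B_t ≥ 2.52) = 1 − Φ(2.52/√t) = 1 − Φ(2.52/√13.4) = 1 − Φ(0.6884). So
  P(M_{13.4} ≥ 2.52) = 2(1 − Φ(0.6884)) ≈ 0.4912.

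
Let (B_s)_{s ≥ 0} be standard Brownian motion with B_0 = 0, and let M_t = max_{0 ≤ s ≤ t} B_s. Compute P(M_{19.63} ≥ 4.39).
P(M_{19.63} ≥ 4.39) = 2·P(B_{19.63} ≥ 4.39) = 2(1 − Φ(4.39/√19.63)) ≈ 0.3218

By the reflection principle for Brownian motion, P(M_t ≥ a) = 2 · P(B_t ≥ a) for a ≥ 0. Since B_t ~ N(0, t), P(B_t ≥ 4.39) = 1 − Φ(4.39/√t) = 1 − Φ(4.39/√19.63) = 1 − Φ(0.9908). So
  P(M_{19.63} ≥ 4.39) = 2(1 − Φ(0.9908)) ≈ 0.3218.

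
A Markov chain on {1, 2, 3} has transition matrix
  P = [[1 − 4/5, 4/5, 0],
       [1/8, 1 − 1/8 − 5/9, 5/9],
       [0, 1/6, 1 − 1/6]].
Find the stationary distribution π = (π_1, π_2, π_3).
π = (15/431, 96/431, 320/431)

This is a birth-death chain on three states, which satisfies detailed balance: π_1 · P_{12} = π_2 · P_{21} and π_2 · P_{23} = π_3 · P_{32}.
From π_1 · 4/5 = π_2 · 1/8: π_2/π_1 = (4/5)/(1/8) = 32/5.
From π_2 · 5/9 = π_3 · 1/6: π_3/π_2 = (5/9)/(1/6) = 10/3.
Take π_1 proportional to 1; then unnormalized π = (1, 32/5, 64/3). Normalize by dividing by the sum 431/15:
  π = (15/431, 96/431, 320/431).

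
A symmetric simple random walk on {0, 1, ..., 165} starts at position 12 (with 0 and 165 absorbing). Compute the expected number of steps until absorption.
E[τ | X_0 = 12] = 1836

Let v_k = E[τ | X_0 = k]. Boundary: v_0 = v_165 = 0. Recurrence: v_k = 1 + (v_{k-1} + v_{k+1})/2 for 1 ≤ k ≤ 164. The particular solution to v_k − (v_{k-1} + v_{k+1})/2 = 1 is v_k = −k^2. Adding homogeneous solution A + B k and matching boundaries gives v_k = k (165 − k). Substituting k = 12: v_12 = 12 · 153 = 1836.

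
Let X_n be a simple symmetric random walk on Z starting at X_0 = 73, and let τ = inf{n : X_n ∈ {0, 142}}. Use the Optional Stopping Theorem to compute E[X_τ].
E[X_τ] = 73

X_n is a martingale and τ is a bounded-mean stopping time (indeed τ is finite a.s. with bounded expectation since the walk is in a bounded region). By the OST, E[X_τ] = E[X_0] = 73. Equivalently: E[X_τ] = 142 · P(hit 142 first) + 0 · P(hit 0 first) = 142 · (73/142) = 73.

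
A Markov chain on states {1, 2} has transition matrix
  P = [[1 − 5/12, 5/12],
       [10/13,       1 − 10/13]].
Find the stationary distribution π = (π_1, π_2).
π_1 = 24/37, π_2 = 13/37

Solve πP = π with π_1 + π_2 = 1. From πP = π: π_1 · (1 − 5/12) + π_2 · 10/13 = π_1 ⇒ π_2 · 10/13 = π_1 · 5/12 ⇒ π_2/π_1 = (5/12)/(10/13) = 13/24. Together with π_1 + π_2 = 1:
  π_1 = (10/13)/(5/12 + 10/13) = (10/13)/(185/156) = 24/37,
  π_2 = (5/12)/(5/12 + 10/13) = (5/12)/(185/156) = 13/37.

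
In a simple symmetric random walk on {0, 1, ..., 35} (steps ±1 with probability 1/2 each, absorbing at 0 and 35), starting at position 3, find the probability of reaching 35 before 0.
P(hit 35 before 0) = 3/35

Let u_k = P(hit 35 before 0 | start at k). Then u_0 = 0, u_35 = 1, and u_k = u_{k-1}/2 + u_{k+1}/2 for 1 ≤ k ≤ 34. This harmonic recurrence is solved by u_k = k/35, giving u_3 = 3/35.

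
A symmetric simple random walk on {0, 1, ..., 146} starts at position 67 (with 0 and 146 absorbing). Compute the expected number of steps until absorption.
E[τ | X_0 = 67] = 5293

Let v_k = E[τ | X_0 = k]. Boundary: v_0 = v_146 = 0. Recurrence: v_k = 1 + (v_{k-1} + v_{k+1})/2 for 1 ≤ k ≤ 145. The particular solution to v_k − (v_{k-1} + v_{k+1})/2 = 1 is v_k = −k^2. Adding homogeneous solution A + B k and matching boundaries gives v_k = k (146 − k). Substituting k = 67: v_67 = 67 · 79 = 5293.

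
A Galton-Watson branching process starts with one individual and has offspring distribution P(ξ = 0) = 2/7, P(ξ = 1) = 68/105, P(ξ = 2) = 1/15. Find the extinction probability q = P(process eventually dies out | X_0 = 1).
q = 1

Mean offspring μ = 0·2/7 + 1·68/105 + 2·1/15 = 82/105 ≤ 1. For μ ≤ 1 with offspring not concentrated at 1, the Galton-Watson process goes extinct almost surely, so q = 1.
(Algebraic check: The pgf is f(s) = 2/7 + 68/105·s + 1/15·s². The extinction probability q is the smallest fixed point of f in [0, 1]. Setting s = f(s):
  1/15·s² + (68/105 − 1)·s + 2/7 = 0
  1/15·s² − (2/7 + 1/15)·s + 2/7 = 0
which factors as (s − 1)·(1/15·s − 2/7) = 0, giving roots s = 1 and s = (2/7)/(1/15) = 30/7. Since 30/7 ≥ 1, the smallest root in [0, 1] is s = 1.)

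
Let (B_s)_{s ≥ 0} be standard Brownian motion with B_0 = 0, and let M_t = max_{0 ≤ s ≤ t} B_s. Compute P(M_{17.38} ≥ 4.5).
P(M_{17.38} ≥ 4.5) = 2·P(B_{17.38} ≥ 4.5) = 2(1 − Φ(4.5/√17.38)) ≈ 0.2804

By the reflection principle for Brownian motion, P(M_t ≥ a) = 2 · P(B_t ≥ a) for a ≥ 0. Since B_t ~ N(0, t), P(B_t ≥ 4.5) = 1 − Φ(4.5/√t) = 1 − Φ(4.5/√17.38) = 1 − Φ(1.0794). So
  P(M_{17.38} ≥ 4.5) = 2(1 − Φ(1.0794)) ≈ 0.2804.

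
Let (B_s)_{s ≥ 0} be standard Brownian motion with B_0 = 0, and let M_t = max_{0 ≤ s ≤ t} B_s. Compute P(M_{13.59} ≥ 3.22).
P(M_{13.59} ≥ 3.22) = 2·P(B_{13.59} ≥ 3.22) = 2(1 − Φ(3.22/√13.59)) ≈ 0.3824

By the reflection principle for Brownian motion, P(M_t ≥ a) = 2 · P(B_t ≥ a) for a ≥ 0. Since B_t ~ N(0, t), P(B_t ≥ 3.22) = 1 − Φ(3.22/√t) = 1 − Φ(3.22/√13.59) = 1 − Φ(0.8735). So
  P(M_{13.59} ≥ 3.22) = 2(1 − Φ(0.8735)) ≈ 0.3824.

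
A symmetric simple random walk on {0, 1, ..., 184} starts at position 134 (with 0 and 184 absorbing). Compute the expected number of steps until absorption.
E[τ | X_0 = 134] = 6700

Let v_k = E[τ | X_0 = k]. Boundary: v_0 = v_184 = 0. Recurrence: v_k = 1 + (v_{k-1} + v_{k+1})/2 for 1 ≤ k ≤ 183. The particular solution to v_k − (v_{k-1} + v_{k+1})/2 = 1 is v_k = −k^2. Adding homogeneous solution A + B k and matching boundaries gives v_k = k (184 − k). Substituting k = 134: v_134 = 134 · 50 = 6700.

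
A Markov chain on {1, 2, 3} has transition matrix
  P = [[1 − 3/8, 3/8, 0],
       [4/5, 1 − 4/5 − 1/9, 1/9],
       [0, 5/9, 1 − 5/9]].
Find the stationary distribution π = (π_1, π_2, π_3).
π = (16/25, 3/10, 3/50)

This is a birth-death chain on three states, which satisfies detailed balance: π_1 · P_{12} = π_2 · P_{21} and π_2 · P_{23} = π_3 · P_{32}.
From π_1 · 3/8 = π_2 · 4/5: π_2/π_1 = (3/8)/(4/5) = 15/32.
From π_2 · 1/9 = π_3 · 5/9: π_3/π_2 = (1/9)/(5/9) = 1/5.
Take π_1 proportional to 1; then unnormalized π = (1, 15/32, 3/32). Normalize by dividing by the sum 25/16:
  π = (16/25, 3/10, 3/50).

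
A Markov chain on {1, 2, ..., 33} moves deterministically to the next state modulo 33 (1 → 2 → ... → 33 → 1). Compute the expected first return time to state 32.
E[T_32 | X_0 = 32] = 33

The chain cycles deterministically, so starting at state 32 it returns in exactly 33 steps. Equivalently, the stationary distribution is uniform π_j = 1/33 for every state j, so by Kac's formula E[T_32] = 1/π_32 = 33.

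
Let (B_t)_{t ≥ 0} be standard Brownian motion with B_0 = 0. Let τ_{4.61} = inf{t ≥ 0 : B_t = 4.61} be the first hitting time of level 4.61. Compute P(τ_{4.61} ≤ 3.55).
P(τ_{4.61} ≤ 3.55) = 2(1 − Φ(4.61/√3.55)) = 2(1 − Φ(2.4467)) ≈ 0.0144

By the reflection principle for standard BM, P(τ_b ≤ t) = 2 · P(B_t ≥ b). Since B_t ~ N(0, t), P(B_t ≥ 4.61) = 1 − Φ(4.61/√t) = 1 − Φ(4.61/√3.55) = 1 − Φ(2.4467) ≈ 0.00721. Doubling: P(τ_{4.61} ≤ 3.55) ≈ 2 · 0.00721 = 0.01442 ≈ 0.0144.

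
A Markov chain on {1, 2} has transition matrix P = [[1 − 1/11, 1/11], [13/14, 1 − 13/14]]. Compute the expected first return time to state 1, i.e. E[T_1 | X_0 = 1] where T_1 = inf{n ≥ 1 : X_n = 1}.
E[T_1 | X_0 = 1] = 1/π_1 = 157/143

For an irreducible recurrent Markov chain with stationary distribution π, E[T_i | X_0 = i] = 1/π_i (Kac's formula). Here π_1 = (13/14)/(1/11 + 13/14) = (13/14)/(157/154) = 143/157, so E[T_1 | X_0 = 1] = 1/π_1 = (1/11 + 13/14)/(13/14) = (157/154)/(13/14) = 157/143.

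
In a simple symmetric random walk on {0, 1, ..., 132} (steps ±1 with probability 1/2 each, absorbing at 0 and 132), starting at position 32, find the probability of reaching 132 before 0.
P(hit 132 before 0) = 32/132 = 8/33

Let u_k = P(hit 132 before 0 | start at k). Then u_0 = 0, u_132 = 1, and u_k = u_{k-1}/2 + u_{k+1}/2 for 1 ≤ k ≤ 131. This harmonic recurrence is solved by u_k = k/132, giving u_32 = 32/132 = 8/33.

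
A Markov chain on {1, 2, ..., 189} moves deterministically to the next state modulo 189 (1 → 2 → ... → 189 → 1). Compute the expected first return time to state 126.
E[T_126 | X_0 = 126] = 189

The chain cycles deterministically, so starting at state 126 it returns in exactly 189 steps. Equivalently, the stationary distribution is uniform π_j = 1/189 for every state j, so by Kac's formula E[T_126] = 1/π_126 = 189.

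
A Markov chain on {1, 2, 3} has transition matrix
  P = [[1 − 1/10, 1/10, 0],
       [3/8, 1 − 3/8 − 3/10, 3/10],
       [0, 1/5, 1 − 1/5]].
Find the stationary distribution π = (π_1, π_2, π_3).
π = (3/5, 4/25, 6/25)

This is a birth-death chain on three states, which satisfies detailed balance: π_1 · P_{12} = π_2 · P_{21} and π_2 · P_{23} = π_3 · P_{32}.
From π_1 · 1/10 = π_2 · 3/8: π_2/π_1 = (1/10)/(3/8) = 4/15.
From π_2 · 3/10 = π_3 · 1/5: π_3/π_2 = (3/10)/(1/5) = 3/2.
Take π_1 proportional to 1; then unnormalized π = (1, 4/15, 2/5). Normalize by dividing by the sum 5/3:
  π = (3/5, 4/25, 6/25).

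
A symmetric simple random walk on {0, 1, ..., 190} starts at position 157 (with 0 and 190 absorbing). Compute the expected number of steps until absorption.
E[τ | X_0 = 157] = 5181

Let v_k = E[τ | X_0 = k]. Boundary: v_0 = v_190 = 0. Recurrence: v_k = 1 + (v_{k-1} + v_{k+1})/2 for 1 ≤ k ≤ 189. The particular solution to v_k − (v_{k-1} + v_{k+1})/2 = 1 is v_k = −k^2. Adding homogeneous solution A + B k and matching boundaries gives v_k = k (190 − k). Substituting k = 157: v_157 = 157 · 33 = 5181.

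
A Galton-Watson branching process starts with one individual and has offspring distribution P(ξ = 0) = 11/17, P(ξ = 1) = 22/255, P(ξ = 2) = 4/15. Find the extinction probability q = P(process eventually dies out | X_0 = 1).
q = 1

Mean offspring μ = 0·11/17 + 1·22/255 + 2·4/15 = 158/255 ≤ 1. For μ ≤ 1 with offspring not concentrated at 1, the Galton-Watson process goes extinct almost surely, so q = 1.
(Algebraic check: The pgf is f(s) = 11/17 + 22/255·s + 4/15·s². The extinction probability q is the smallest fixed point of f in [0, 1]. Setting s = f(s):
  4/15·s² + (22/255 − 1)·s + 11/17 = 0
  4/15·s² − (11/17 + 4/15)·s + 11/17 = 0
which factors as (s − 1)·(4/15·s − 11/17) = 0, giving roots s = 1 and s = (11/17)/(4/15) = 165/68. Since 165/68 ≥ 1, the smallest root in [0, 1] is s = 1.)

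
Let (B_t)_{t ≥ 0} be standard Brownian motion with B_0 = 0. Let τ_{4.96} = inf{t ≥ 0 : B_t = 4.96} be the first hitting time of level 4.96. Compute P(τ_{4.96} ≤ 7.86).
P(τ_{4.96} ≤ 7.86) = 2(1 − Φ(4.96/√7.86)) = 2(1 − Φ(1.7692)) ≈ 0.0769

By the reflection principle for standard BM, P(τ_b ≤ t) = 2 · P(B_t ≥ b). Since B_t ~ N(0, t), P(B_t ≥ 4.96) = 1 − Φ(4.96/√t) = 1 − Φ(4.96/√7.86) = 1 − Φ(1.7692) ≈ 0.03843. Doubling: P(τ_{4.96} ≤ 7.86) ≈ 2 · 0.03843 = 0.07686 ≈ 0.0769.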